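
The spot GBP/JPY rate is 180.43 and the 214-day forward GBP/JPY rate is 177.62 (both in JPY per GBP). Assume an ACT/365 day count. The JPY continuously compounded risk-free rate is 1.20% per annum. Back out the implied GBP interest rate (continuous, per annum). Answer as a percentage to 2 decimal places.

3.88%

F = S·e^((r_JPY − r_GBP)T) ⇒ r_GBP = r_JPY − ln(F/S)/T
ln(177.62/180.43) = -0.015696; /(214/365) = -0.026771
r_GBP = 0.0120 + 0.026771 = 0.038771
r_GBP = 3.88%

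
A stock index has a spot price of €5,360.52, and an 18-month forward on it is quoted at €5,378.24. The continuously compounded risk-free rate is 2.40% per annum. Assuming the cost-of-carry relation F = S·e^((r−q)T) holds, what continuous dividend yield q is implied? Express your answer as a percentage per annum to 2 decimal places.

From F = S·e^((r−q)T): (r − q) = ln(F/S)/T
ln(5378.24/5360.52) = ln(1.003306) = 0.003301
(r − q) = 0.003301 / (18/12) = 0.002201
q = r − ln(F/S)/T = 0.0240 − 0.002201 = 0.021799
q = 2.18%

2.18%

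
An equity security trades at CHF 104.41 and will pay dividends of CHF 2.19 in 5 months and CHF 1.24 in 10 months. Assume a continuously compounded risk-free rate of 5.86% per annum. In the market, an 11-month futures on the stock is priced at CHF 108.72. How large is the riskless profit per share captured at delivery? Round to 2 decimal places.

CHF 2.05 per share

PV(dividends) I = 2.19·e^(−0.0586·5/12) + 1.24·e^(−0.0586·10/12) = 3.3181
Fair futures F* = (S − I)·e^(rT) = (104.41 − 3.3181)·e^0.053717 = 101.0919 × 1.055186 = 106.6708
Market CHF 108.72 > fair 106.6708: forward overpriced → cash-and-carry (borrow at r, buy the stock and collect the dividends, short the forward).
Profit at T = |F_mkt − F*| = |108.72 − 106.6708| = CHF 2.05 per share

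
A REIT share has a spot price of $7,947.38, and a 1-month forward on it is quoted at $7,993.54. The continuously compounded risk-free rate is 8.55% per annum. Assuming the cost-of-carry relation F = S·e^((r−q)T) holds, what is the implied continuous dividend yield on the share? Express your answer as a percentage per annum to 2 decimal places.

1.60%

From F = S·e^((r−q)T): (r − q) = ln(F/S)/T
ln(7993.54/7947.38) = ln(1.005808) = 0.005791
(r − q) = 0.005791 / (1/12) = 0.069492
q = r − ln(F/S)/T = 0.0855 − 0.069492 = 0.016008
q = 1.60%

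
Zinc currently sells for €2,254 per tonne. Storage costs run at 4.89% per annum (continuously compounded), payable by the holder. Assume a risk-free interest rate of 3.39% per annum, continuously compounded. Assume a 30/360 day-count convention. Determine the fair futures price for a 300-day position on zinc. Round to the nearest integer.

Net carry = r + u − y = 0.0339 + 0.0489 − 0.0000 = 0.0828
F = S·e^((r+u−y)T) = 2254 · e^(0.0828 × 300/360) = 2254 · e^0.069000
= 2254 × 1.071436 = €2,415 per tonne

€2,415 per tonne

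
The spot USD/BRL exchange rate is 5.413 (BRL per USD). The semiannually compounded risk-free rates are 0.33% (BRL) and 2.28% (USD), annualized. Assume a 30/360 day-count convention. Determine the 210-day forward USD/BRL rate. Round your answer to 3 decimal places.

By covered interest parity, F = S · (1+r_BRL/2)^(2T) / (1+r_USD/2)^(2T)
= 5.413 × 1.001925 / 1.013313 = 5.413 × 0.988762
F = 5.352 BRL per USD

5.352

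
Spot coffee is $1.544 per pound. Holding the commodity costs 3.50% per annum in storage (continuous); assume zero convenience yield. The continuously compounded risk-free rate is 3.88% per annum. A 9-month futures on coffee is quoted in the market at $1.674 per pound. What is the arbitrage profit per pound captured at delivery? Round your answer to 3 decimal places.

$0.042 per pound

Fair futures: F* = S·e^(carry·T), with carry = (r + u) = 0.0388 + 0.0350 = 0.0738
F* = 1.544 · e^(0.0738 × 9/12) = 1.544 · e^0.055350 = 1.544 × 1.056910 = $1.6319
Market $1.674 > fair $1.6319: forward overpriced → cash-and-carry (buy spot, short the forward).
At maturity, profit = |F_mkt − F*| = |1.674 − 1.6319| = $0.042 per pound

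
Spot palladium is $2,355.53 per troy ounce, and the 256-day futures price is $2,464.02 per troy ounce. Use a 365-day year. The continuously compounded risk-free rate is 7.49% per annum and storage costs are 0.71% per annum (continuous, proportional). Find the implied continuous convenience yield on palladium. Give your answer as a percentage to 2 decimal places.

1.78%

F = S·e^((r+u−y)T) ⇒ (r+u−y) = ln(F/S)/T
ln(2464.02/2355.53) = 0.045028; /T ⇒ 0.064200
y = r + u − ln(F/S)/T = 0.0749 + 0.0071 − 0.064200 = 0.017800
y = 1.78%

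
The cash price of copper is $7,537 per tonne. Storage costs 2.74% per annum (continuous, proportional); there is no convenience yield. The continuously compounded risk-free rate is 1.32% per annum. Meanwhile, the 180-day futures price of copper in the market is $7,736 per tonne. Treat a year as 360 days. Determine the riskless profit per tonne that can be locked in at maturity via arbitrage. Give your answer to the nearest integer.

Fair futures: F* = S·e^(carry·T), with carry = (r + u) = 0.0132 + 0.0274 = 0.0406
F* = 7537 · e^(0.0406 × 180/360) = 7537 · e^0.020300 = 7537 × 1.020507 = $7691.5613
Market $7736 > fair $7691.5613: forward overpriced → cash-and-carry (buy spot, short the forward).
At maturity, profit = |F_mkt − F*| = |7736 − 7691.5613| = $44 per tonne

$44 per tonne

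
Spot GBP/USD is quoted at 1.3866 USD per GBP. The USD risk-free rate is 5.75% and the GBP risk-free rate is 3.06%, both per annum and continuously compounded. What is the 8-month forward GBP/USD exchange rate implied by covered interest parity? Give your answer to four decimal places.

1.4117

F = S·e^((r_USD − r_GBP)T) = 1.3866 · e^((0.0575 − 0.0306) × 8/12)
= 1.3866 · e^0.017933 = 1.3866 × 1.018095
F = 1.4117 USD per GBP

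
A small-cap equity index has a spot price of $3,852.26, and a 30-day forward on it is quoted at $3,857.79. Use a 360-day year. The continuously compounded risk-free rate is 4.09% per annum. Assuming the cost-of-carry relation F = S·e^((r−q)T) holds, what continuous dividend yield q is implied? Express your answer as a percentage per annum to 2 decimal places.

From F = S·e^((r−q)T): (r − q) = ln(F/S)/T
ln(3857.79/3852.26) = ln(1.001436) = 0.001435
(r − q) = 0.001435 / (30/360) = 0.017220
q = r − ln(F/S)/T = 0.0409 − 0.017220 = 0.023680
q = 2.37%

2.37%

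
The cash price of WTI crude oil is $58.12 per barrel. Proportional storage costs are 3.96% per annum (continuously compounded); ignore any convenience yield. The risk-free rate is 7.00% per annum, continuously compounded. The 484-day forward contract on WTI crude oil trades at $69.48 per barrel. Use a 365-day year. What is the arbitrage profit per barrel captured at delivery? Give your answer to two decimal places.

Fair forward: F* = S·e^(carry·T), with carry = (r + u) = 0.0700 + 0.0396 = 0.1096
F* = 58.12 · e^(0.1096 × 484/365) = 58.12 · e^0.145333 = 58.12 × 1.156425 = $67.2114
Market $69.48 > fair $67.2114: forward overpriced → cash-and-carry (buy spot, short the forward).
At maturity, profit = |F_mkt − F*| = |69.48 − 67.2114| = $2.27 per barrel

$2.27 per barrel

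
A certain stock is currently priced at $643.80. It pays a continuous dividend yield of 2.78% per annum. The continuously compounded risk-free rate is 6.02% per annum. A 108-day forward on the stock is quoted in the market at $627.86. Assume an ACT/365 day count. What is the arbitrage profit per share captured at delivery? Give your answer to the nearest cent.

$22.14 per share

Fair forward: F* = S·e^(carry·T), with carry = (r − q) = 0.0602 − 0.0278 = 0.0324
F* = 643.80 · e^(0.0324 × 108/365) = 643.80 · e^0.009587 = 643.80 × 1.009633 = $650.0017
Market $627.86 < fair $650.0017: forward underpriced → reverse cash-and-carry (short spot, go long the forward).
At maturity, profit = |F_mkt − F*| = |627.86 − 650.0017| = $22.14 per share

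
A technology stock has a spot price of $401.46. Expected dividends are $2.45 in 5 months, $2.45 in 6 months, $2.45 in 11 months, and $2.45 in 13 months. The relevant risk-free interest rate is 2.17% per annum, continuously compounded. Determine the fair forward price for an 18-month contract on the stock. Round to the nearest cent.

PV(dividends) I = 2.45·e^(−0.0217·5/12) + 2.45·e^(−0.0217·6/12) + 2.45·e^(−0.0217·11/12) + 2.45·e^(−0.0217·13/12)
I = 2.4279 + 2.4236 + 2.4017 + 2.3931 = 9.6463
F = (S − I)·e^(rT) = (401.46 − 9.6463) · e^(0.0217·18/12)
= 391.8137 · e^0.032550 = 391.8137 × 1.033086 = $404.78

$404.78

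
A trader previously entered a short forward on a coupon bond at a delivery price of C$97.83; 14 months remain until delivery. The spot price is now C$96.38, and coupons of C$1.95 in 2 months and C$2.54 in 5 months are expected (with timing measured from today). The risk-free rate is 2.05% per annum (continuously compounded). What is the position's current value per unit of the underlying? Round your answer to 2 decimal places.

C$3.60

PV(remaining coupons) I = 1.95·e^(−0.0205·2/12) + 2.54·e^(−0.0205·5/12) = 4.4617
Current forward F = (S − I)·e^(rT) = (96.38 − 4.4617)·e^(0.0205·14/12) = 91.9183 × 1.024205 = 94.1432
Value (long) = (F − K)·e^(−rT) = (94.1432 − 97.83) × 0.976367 = -3.5997
Short position value = −(long value) = C$3.60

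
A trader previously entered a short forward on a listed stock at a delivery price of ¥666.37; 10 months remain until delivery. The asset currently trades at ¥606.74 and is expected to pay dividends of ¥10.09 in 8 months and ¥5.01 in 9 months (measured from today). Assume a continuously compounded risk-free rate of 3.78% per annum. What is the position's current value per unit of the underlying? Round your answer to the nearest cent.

¥53.68

PV(remaining dividends) I = 10.09·e^(−0.0378·8/12) + 5.01·e^(−0.0378·9/12) = 14.7089
Current forward F = (S − I)·e^(rT) = (606.74 − 14.7089)·e^(0.0378·10/12) = 592.0311 × 1.032001 = 610.9767
Value (long) = (F − K)·e^(−rT) = (610.9767 − 666.37) × 0.968991 = -53.6756
Short position value = −(long value) = ¥53.68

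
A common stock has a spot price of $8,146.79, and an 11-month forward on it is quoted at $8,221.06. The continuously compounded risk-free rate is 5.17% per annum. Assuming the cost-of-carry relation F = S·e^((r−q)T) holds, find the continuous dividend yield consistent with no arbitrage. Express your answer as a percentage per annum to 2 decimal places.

From F = S·e^((r−q)T): (r − q) = ln(F/S)/T
ln(8221.06/8146.79) = ln(1.009116) = 0.009075
(r − q) = 0.009075 / (11/12) = 0.009900
q = r − ln(F/S)/T = 0.0517 − 0.009900 = 0.041800
q = 4.18%

4.18%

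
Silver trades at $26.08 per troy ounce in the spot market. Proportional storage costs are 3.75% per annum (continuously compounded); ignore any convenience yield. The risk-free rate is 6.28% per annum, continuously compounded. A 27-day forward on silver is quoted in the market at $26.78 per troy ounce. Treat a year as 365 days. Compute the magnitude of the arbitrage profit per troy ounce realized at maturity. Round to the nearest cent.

Fair forward: F* = S·e^(carry·T), with carry = (r + u) = 0.0628 + 0.0375 = 0.1003
F* = 26.08 · e^(0.1003 × 27/365) = 26.08 · e^0.007419 = 26.08 × 1.007447 = $26.2742
Market $26.78 > fair $26.2742: forward overpriced → cash-and-carry (buy spot, short the forward).
At maturity, profit = |F_mkt − F*| = |26.78 − 26.2742| = $0.51 per troy ounce

$0.51 per troy ounce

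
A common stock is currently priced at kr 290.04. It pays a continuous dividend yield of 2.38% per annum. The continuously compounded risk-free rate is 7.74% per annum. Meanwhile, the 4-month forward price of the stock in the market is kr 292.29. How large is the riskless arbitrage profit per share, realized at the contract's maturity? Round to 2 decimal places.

Fair forward: F* = S·e^(carry·T), with carry = (r − q) = 0.0774 − 0.0238 = 0.0536
F* = 290.04 · e^(0.0536 × 4/12) = 290.04 · e^0.017867 = 290.04 × 1.018028 = kr 295.2688
Market kr 292.29 < fair kr 295.2688: forward underpriced → reverse cash-and-carry (short spot, go long the forward).
At maturity, profit = |F_mkt − F*| = |292.29 − 295.2688| = kr 2.98 per share

kr 2.98 per share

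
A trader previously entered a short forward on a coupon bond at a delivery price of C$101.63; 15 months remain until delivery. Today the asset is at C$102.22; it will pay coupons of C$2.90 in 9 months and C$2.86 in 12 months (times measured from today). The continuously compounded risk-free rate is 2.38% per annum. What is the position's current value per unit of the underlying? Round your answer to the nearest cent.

C$2.07

PV(remaining coupons) I = 2.90·e^(−0.0238·9/12) + 2.86·e^(−0.0238·12/12) = 5.6414
Current forward F = (S − I)·e^(rT) = (102.22 − 5.6414)·e^(0.0238·15/12) = 96.5786 × 1.030197 = 99.4950
Value (long) = (F − K)·e^(−rT) = (99.4950 − 101.63) × 0.970688 = -2.0724
Short position value = −(long value) = C$2.07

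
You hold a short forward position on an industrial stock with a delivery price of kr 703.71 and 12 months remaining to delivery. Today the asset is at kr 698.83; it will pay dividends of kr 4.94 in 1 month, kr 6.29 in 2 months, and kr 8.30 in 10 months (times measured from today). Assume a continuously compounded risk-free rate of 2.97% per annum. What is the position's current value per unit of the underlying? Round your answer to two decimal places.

kr 3.57

PV(remaining dividends) I = 4.94·e^(−0.0297·1/12) + 6.29·e^(−0.0297·2/12) + 8.30·e^(−0.0297·10/12) = 19.2838
Current forward F = (S − I)·e^(rT) = (698.83 − 19.2838)·e^(0.0297·12/12) = 679.5462 × 1.030145 = 700.0311
Value (long) = (F − K)·e^(−rT) = (700.0311 − 703.71) × 0.970737 = -3.5712
Short position value = −(long value) = kr 3.57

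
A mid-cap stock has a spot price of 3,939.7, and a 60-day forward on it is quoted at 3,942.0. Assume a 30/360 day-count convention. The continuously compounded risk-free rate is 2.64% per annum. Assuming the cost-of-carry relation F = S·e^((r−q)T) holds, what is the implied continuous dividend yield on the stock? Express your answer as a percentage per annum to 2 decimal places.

From F = S·e^((r−q)T): (r − q) = ln(F/S)/T
ln(3942.0/3939.7) = ln(1.000584) = 0.000584
(r − q) = 0.000584 / (60/360) = 0.003504
q = r − ln(F/S)/T = 0.0264 − 0.003504 = 0.022896
q = 2.29%

2.29%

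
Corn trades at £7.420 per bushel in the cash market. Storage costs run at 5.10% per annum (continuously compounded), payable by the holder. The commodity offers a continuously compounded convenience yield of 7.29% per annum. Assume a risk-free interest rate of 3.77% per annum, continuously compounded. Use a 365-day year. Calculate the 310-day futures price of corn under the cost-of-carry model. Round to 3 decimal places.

Net carry = r + u − y = 0.0377 + 0.0510 − 0.0729 = 0.0158
F = S·e^((r+u−y)T) = 7.420 · e^(0.0158 × 310/365) = 7.420 · e^0.013419
= 7.420 × 1.013509 = £7.520 per bushel

£7.520 per bushel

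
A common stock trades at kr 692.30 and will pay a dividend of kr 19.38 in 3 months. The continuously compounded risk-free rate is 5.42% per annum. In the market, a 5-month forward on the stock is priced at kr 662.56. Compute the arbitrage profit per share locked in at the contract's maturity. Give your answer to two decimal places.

kr 26.00 per share

PV(dividends) I = 19.38·e^(−0.0542·3/12) = 19.1192
Fair forward F* = (S − I)·e^(rT) = (692.30 − 19.1192)·e^0.022583 = 673.1808 × 1.022840 = 688.5562
Market kr 662.56 < fair 688.5562: forward underpriced → reverse cash-and-carry (short the stock, invest proceeds at r, pay the dividends, go long the forward).
Profit at T = |F_mkt − F*| = |662.56 − 688.5562| = kr 26.00 per share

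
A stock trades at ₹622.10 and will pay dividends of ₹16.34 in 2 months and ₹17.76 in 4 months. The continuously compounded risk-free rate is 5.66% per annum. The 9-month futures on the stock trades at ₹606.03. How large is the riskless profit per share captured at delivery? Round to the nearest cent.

PV(dividends) I = 16.34·e^(−0.0566·2/12) + 17.76·e^(−0.0566·4/12) = 33.6147
Fair futures F* = (S − I)·e^(rT) = (622.10 − 33.6147)·e^0.042450 = 588.4853 × 1.043364 = 614.0044
Market ₹606.03 < fair 614.0044: forward underpriced → reverse cash-and-carry (short the stock, invest proceeds at r, pay the dividends, go long the forward).
Profit at T = |F_mkt − F*| = |606.03 − 614.0044| = ₹7.97 per share

₹7.97 per share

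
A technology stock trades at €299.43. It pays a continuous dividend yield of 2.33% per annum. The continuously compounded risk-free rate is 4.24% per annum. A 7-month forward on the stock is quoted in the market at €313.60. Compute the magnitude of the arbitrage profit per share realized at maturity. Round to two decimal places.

€10.82 per share

Fair forward: F* = S·e^(carry·T), with carry = (r − q) = 0.0424 − 0.0233 = 0.0191
F* = 299.43 · e^(0.0191 × 7/12) = 299.43 · e^0.011142 = 299.43 × 1.011204 = €302.7848
Market €313.60 > fair €302.7848: forward overpriced → cash-and-carry (buy spot, short the forward).
At maturity, profit = |F_mkt − F*| = |313.60 − 302.7848| = €10.82 per share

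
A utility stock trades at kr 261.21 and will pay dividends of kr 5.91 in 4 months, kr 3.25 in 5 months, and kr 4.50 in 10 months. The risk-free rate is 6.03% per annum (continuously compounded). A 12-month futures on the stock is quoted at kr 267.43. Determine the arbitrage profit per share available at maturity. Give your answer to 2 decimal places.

PV(dividends) I = 5.91·e^(−0.0603·4/12) + 3.25·e^(−0.0603·5/12) + 4.50·e^(−0.0603·10/12) = 13.2412
Fair futures F* = (S − I)·e^(rT) = (261.21 − 13.2412)·e^0.060300 = 247.9688 × 1.062155 = 263.3813
Market kr 267.43 > fair 263.3813: forward overpriced → cash-and-carry (borrow at r, buy the stock and collect the dividends, short the forward).
Profit at T = |F_mkt − F*| = |267.43 − 263.3813| = kr 4.05 per share

kr 4.05 per share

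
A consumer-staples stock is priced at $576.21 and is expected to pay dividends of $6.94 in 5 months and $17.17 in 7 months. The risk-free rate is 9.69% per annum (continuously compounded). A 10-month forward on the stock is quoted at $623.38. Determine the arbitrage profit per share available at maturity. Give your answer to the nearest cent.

PV(dividends) I = 6.94·e^(−0.0969·5/12) + 17.17·e^(−0.0969·7/12) = 22.8918
Fair forward F* = (S − I)·e^(rT) = (576.21 − 22.8918)·e^0.080750 = 553.3182 × 1.084100 = 599.8523
Market $623.38 > fair 599.8523: forward overpriced → cash-and-carry (borrow at r, buy the stock and collect the dividends, short the forward).
Profit at T = |F_mkt − F*| = |623.38 − 599.8523| = $23.53 per share

$23.53 per share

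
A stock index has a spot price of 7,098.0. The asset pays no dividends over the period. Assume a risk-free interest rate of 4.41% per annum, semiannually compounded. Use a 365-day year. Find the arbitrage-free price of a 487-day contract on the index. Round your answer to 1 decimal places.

F = S · (1+r/2)^(2T)
= 7098.0 × 1.059928
F = 7,523.4

7,523.4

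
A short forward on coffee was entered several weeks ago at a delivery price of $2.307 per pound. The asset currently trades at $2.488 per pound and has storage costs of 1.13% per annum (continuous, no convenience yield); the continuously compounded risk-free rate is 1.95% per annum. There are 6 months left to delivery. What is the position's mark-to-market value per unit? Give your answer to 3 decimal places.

Current fair forward for the remaining 6 months: F = S·e^((r + u)·T), (r + u) = 0.0195 + 0.0113 = 0.0308
F = 2.488 · e^(0.0308 × 6/12) = 2.488 × 1.015519 = 2.5266
Value of long forward = (F − K)·e^(−rT) = (2.5266 − 2.307) · e^(−0.0195·6/12)
= 0.2196 × 0.990297 = 0.217
Short position value = −(long value) = -$0.217

-$0.217 per pound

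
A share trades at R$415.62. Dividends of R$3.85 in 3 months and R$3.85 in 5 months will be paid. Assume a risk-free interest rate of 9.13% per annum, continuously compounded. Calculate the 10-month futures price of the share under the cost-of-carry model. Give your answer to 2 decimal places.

PV(dividends) I = 3.85·e^(−0.0913·3/12) + 3.85·e^(−0.0913·5/12)
I = 3.7631 + 3.7063 = 7.4694
F = (S − I)·e^(rT) = (415.62 − 7.4694) · e^(0.0913·10/12)
= 408.1506 · e^0.076083 = 408.1506 × 1.079052 = R$440.42

R$440.42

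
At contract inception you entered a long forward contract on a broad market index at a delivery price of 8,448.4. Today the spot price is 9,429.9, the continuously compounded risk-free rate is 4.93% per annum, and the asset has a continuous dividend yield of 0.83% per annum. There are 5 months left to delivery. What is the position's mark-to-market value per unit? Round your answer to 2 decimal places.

1120.72

Current fair forward for the remaining 5 months: F = S·e^((r − q)·T), (r − q) = 0.0493 − 0.0083 = 0.0410
F = 9429.9 · e^(0.0410 × 5/12) = 9429.9 × 1.01723009 = 9592.3780
Value of long forward = (F − K)·e^(−rT) = (9592.3780 − 8448.4) · e^(−0.0493·5/12)
= 1143.9780 × 0.97966788 = 1120.72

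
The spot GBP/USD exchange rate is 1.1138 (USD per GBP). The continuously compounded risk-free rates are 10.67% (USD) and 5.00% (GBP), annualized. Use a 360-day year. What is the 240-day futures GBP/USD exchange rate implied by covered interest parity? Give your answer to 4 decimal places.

1.1567

F = S·e^((r_USD − r_GBP)T) = 1.1138 · e^((0.1067 − 0.0500) × 240/360)
= 1.1138 · e^0.037800 = 1.1138 × 1.038524
F = 1.1567 USD per GBP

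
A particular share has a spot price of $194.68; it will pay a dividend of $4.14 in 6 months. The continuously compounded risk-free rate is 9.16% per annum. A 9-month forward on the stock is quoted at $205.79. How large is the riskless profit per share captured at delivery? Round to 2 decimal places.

PV(dividends) I = 4.14·e^(−0.0916·6/12) = 3.9547
Fair forward F* = (S − I)·e^(rT) = (194.68 − 3.9547)·e^0.068700 = 190.7253 × 1.071115 = 204.2887
Market $205.79 > fair 204.2887: forward overpriced → cash-and-carry (borrow at r, buy the stock and collect the dividends, short the forward).
Profit at T = |F_mkt − F*| = |205.79 − 204.2887| = $1.50 per share

$1.50 per share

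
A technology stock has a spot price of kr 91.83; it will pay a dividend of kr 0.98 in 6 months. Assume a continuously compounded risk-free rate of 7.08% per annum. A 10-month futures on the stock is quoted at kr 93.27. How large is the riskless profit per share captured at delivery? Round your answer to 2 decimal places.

PV(dividends) I = 0.98·e^(−0.0708·6/12) = 0.9459
Fair futures F* = (S − I)·e^(rT) = (91.83 − 0.9459)·e^0.059000 = 90.8841 × 1.060775 = 96.4076
Market kr 93.27 < fair 96.4076: forward underpriced → reverse cash-and-carry (short the stock, invest proceeds at r, pay the dividends, go long the forward).
Profit at T = |F_mkt − F*| = |93.27 − 96.4076| = kr 3.14 per share

kr 3.14 per share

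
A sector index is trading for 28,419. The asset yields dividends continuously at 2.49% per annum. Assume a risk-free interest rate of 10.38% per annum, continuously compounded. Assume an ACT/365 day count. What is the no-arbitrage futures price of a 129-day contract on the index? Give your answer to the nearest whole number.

29,223

F = S·e^((r − q)T) = 28419 · e^((0.1038 − 0.0249) × 129/365)
= 28419 · e^0.027885 = 28419 × 1.028277
F = 29,223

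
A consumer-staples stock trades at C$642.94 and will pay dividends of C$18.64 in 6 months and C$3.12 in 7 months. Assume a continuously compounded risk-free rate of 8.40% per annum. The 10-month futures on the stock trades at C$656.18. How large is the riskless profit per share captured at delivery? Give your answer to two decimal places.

PV(dividends) I = 18.64·e^(−0.0840·6/12) + 3.12·e^(−0.0840·7/12) = 20.8441
Fair futures F* = (S − I)·e^(rT) = (642.94 − 20.8441)·e^0.070000 = 622.0959 × 1.072508 = 667.2028
Market C$656.18 < fair 667.2028: forward underpriced → reverse cash-and-carry (short the stock, invest proceeds at r, pay the dividends, go long the forward).
Profit at T = |F_mkt − F*| = |656.18 − 667.2028| = C$11.02 per share

C$11.02 per share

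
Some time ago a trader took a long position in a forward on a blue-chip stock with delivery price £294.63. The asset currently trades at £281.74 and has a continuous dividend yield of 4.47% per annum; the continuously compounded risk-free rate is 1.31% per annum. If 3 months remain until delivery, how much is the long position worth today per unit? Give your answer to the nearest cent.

-£15.06

Current fair forward for the remaining 3 months: F = S·e^((r − q)·T), (r − q) = 0.0131 − 0.0447 = -0.0316
F = 281.74 · e^(-0.0316 × 3/12) = 281.74 × 0.992131 = 279.5230
Value of long forward = (F − K)·e^(−rT) = (279.5230 − 294.63) · e^(−0.0131·3/12)
= -15.1070 × 0.996730 = -15.06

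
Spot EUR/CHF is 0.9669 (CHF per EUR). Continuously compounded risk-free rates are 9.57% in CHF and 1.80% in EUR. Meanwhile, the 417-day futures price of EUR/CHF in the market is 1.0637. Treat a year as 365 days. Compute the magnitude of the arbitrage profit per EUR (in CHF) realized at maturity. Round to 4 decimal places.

0.0070 per EUR (in CHF)

Fair futures: F* = S·e^(carry·T), with carry = (r_CHF − r_EUR) = 0.0957 − 0.0180 = 0.0777
F* = 0.9669 · e^(0.0777 × 417/365) = 0.9669 · e^0.088770 = 0.9669 × 1.092829 = 1.0567
Market 1.0637 > fair 1.0567: forward overpriced → cash-and-carry (buy spot, short the forward).
At maturity, profit = |F_mkt − F*| = |1.0637 − 1.0567| = 0.0070 per EUR (in CHF)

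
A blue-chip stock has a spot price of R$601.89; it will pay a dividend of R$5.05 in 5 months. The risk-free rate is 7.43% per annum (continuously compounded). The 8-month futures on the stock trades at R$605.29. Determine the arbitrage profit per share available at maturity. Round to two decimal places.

R$22.02 per share

PV(dividends) I = 5.05·e^(−0.0743·5/12) = 4.8961
Fair futures F* = (S − I)·e^(rT) = (601.89 − 4.8961)·e^0.049533 = 596.9939 × 1.050780 = 627.3093
Market R$605.29 < fair 627.3093: forward underpriced → reverse cash-and-carry (short the stock, invest proceeds at r, pay the dividends, go long the forward).
Profit at T = |F_mkt − F*| = |605.29 − 627.3093| = R$22.02 per share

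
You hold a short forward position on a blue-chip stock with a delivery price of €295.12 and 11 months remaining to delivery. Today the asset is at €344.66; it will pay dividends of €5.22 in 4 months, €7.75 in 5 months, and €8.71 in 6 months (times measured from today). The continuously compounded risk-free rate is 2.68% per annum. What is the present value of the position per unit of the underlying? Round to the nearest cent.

-€35.27

PV(remaining dividends) I = 5.22·e^(−0.0268·4/12) + 7.75·e^(−0.0268·5/12) + 8.71·e^(−0.0268·6/12) = 21.4316
Current forward F = (S − I)·e^(rT) = (344.66 − 21.4316)·e^(0.0268·11/12) = 323.2284 × 1.024871 = 331.2674
Value (long) = (F − K)·e^(−rT) = (331.2674 − 295.12) × 0.975733 = 35.2702
Short position value = −(long value) = -€35.27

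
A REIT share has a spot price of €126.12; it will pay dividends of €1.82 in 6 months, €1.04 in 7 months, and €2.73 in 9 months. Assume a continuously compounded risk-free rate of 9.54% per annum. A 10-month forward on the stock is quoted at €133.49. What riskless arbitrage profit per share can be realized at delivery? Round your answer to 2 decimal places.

PV(dividends) I = 1.82·e^(−0.0954·6/12) + 1.04·e^(−0.0954·7/12) + 2.73·e^(−0.0954·9/12) = 5.2604
Fair forward F* = (S − I)·e^(rT) = (126.12 − 5.2604)·e^0.079500 = 120.8596 × 1.082746 = 130.8602
Market €133.49 > fair 130.8602: forward overpriced → cash-and-carry (borrow at r, buy the stock and collect the dividends, short the forward).
Profit at T = |F_mkt − F*| = |133.49 − 130.8602| = €2.63 per share

€2.63 per share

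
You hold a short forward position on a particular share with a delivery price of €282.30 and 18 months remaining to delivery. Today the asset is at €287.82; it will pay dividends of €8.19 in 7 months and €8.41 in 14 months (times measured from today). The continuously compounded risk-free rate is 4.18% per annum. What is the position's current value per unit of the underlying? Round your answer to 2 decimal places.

-€6.67

PV(remaining dividends) I = 8.19·e^(−0.0418·7/12) + 8.41·e^(−0.0418·14/12) = 16.0024
Current forward F = (S − I)·e^(rT) = (287.82 − 16.0024)·e^(0.0418·18/12) = 271.8176 × 1.064707 = 289.4061
Value (long) = (F − K)·e^(−rT) = (289.4061 − 282.30) × 0.939225 = 6.6742
Short position value = −(long value) = -€6.67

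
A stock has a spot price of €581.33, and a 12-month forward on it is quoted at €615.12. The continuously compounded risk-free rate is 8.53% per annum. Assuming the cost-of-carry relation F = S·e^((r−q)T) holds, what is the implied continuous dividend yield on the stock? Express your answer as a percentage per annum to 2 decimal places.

2.88%

From F = S·e^((r−q)T): (r − q) = ln(F/S)/T
ln(615.12/581.33) = ln(1.058125) = 0.056498
(r − q) = 0.056498 / (12/12) = 0.056498
q = r − ln(F/S)/T = 0.0853 − 0.056498 = 0.028802
q = 2.88%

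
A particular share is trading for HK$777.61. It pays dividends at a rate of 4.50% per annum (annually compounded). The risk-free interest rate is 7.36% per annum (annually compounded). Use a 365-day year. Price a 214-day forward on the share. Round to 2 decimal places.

F = S · (1+r)^T / (1+q)^T
= 777.61 × 1.042517 / 1.026143 = 777.61 × 1.015957
F = HK$790.02

HK$790.02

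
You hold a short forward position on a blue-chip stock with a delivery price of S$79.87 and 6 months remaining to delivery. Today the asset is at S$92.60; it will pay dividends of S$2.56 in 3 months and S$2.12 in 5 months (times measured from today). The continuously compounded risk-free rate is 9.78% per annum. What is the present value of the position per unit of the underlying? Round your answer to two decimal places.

-S$12.01

PV(remaining dividends) I = 2.56·e^(−0.0978·3/12) + 2.12·e^(−0.0978·5/12) = 4.5335
Current forward F = (S − I)·e^(rT) = (92.60 − 4.5335)·e^(0.0978·6/12) = 88.0665 × 1.050115 = 92.4800
Value (long) = (F − K)·e^(−rT) = (92.4800 − 79.87) × 0.952276 = 12.0082
Short position value = −(long value) = -S$12.01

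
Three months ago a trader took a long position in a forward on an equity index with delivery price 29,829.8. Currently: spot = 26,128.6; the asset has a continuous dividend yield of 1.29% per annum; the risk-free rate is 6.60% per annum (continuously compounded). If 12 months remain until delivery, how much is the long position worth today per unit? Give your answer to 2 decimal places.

-2130.89

Current fair forward for the remaining 12 months: F = S·e^((r − q)·T), (r − q) = 0.0660 − 0.0129 = 0.0531
F = 26128.6 · e^(0.0531 × 12/12) = 26128.6 × 1.05453509 = 27553.5256
Value of long forward = (F − K)·e^(−rT) = (27553.5256 − 29829.8) · e^(−0.0660·12/12)
= -2276.2744 × 0.93613086 = -2130.89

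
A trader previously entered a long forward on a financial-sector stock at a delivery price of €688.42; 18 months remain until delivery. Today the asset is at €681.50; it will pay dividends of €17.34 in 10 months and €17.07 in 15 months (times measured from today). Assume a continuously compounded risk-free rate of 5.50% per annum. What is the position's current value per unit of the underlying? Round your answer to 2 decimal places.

PV(remaining dividends) I = 17.34·e^(−0.0550·10/12) + 17.07·e^(−0.0550·15/12) = 32.4991
Current forward F = (S − I)·e^(rT) = (681.50 − 32.4991)·e^(0.0550·18/12) = 649.0009 × 1.085999 = 704.8143
Value (long) = (F − K)·e^(−rT) = (704.8143 − 688.42) × 0.920811 = 15.0961
Value = €15.10

€15.10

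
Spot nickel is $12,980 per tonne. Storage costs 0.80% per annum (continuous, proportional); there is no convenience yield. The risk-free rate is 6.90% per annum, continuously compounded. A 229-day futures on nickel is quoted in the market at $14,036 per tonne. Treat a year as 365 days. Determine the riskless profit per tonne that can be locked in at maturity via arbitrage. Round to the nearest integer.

Fair futures: F* = S·e^(carry·T), with carry = (r + u) = 0.0690 + 0.0080 = 0.0770
F* = 12980 · e^(0.0770 × 229/365) = 12980 · e^0.048310 = 12980 × 1.049496 = $13622.4581
Market $14036 > fair $13622.4581: forward overpriced → cash-and-carry (buy spot, short the forward).
At maturity, profit = |F_mkt − F*| = |14036 − 13622.4581| = $414 per tonne

$414 per tonne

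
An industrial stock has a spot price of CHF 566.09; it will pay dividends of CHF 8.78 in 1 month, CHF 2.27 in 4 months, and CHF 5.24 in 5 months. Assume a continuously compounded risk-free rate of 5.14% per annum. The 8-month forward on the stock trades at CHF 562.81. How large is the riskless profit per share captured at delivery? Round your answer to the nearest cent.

CHF 6.35 per share

PV(dividends) I = 8.78·e^(−0.0514·1/12) + 2.27·e^(−0.0514·4/12) + 5.24·e^(−0.0514·5/12) = 16.1029
Fair forward F* = (S − I)·e^(rT) = (566.09 − 16.1029)·e^0.034267 = 549.9871 × 1.034861 = 569.1602
Market CHF 562.81 < fair 569.1602: forward underpriced → reverse cash-and-carry (short the stock, invest proceeds at r, pay the dividends, go long the forward).
Profit at T = |F_mkt − F*| = |562.81 − 569.1602| = CHF 6.35 per share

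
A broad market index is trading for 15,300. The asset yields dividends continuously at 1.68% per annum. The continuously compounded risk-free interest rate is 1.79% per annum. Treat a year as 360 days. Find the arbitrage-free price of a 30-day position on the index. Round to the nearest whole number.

15,301

F = S·e^((r − q)T) = 15300 · e^((0.0179 − 0.0168) × 30/360)
= 15300 · e^0.000092 = 15300 × 1.000092
F = 15,301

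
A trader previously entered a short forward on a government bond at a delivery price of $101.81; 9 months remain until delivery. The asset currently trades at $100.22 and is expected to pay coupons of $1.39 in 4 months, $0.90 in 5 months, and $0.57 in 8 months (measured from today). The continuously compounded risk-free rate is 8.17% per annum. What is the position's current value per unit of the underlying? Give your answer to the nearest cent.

PV(remaining coupons) I = 1.39·e^(−0.0817·4/12) + 0.90·e^(−0.0817·5/12) + 0.57·e^(−0.0817·8/12) = 2.7623
Current forward F = (S − I)·e^(rT) = (100.22 − 2.7623)·e^(0.0817·9/12) = 97.4577 × 1.063191 = 103.6161
Value (long) = (F − K)·e^(−rT) = (103.6161 − 101.81) × 0.940565 = 1.6988
Short position value = −(long value) = -$1.70

-$1.70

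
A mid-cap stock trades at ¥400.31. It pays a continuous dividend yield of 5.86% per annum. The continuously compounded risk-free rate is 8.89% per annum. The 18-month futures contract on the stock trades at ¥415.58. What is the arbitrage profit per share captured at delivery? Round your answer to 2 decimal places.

¥3.34 per share

Fair futures: F* = S·e^(carry·T), with carry = (r − q) = 0.0889 − 0.0586 = 0.0303
F* = 400.31 · e^(0.0303 × 18/12) = 400.31 · e^0.045450 = 400.31 × 1.046499 = ¥418.9240
Market ¥415.58 < fair ¥418.9240: forward underpriced → reverse cash-and-carry (short spot, go long the forward).
At maturity, profit = |F_mkt − F*| = |415.58 − 418.9240| = ¥3.34 per share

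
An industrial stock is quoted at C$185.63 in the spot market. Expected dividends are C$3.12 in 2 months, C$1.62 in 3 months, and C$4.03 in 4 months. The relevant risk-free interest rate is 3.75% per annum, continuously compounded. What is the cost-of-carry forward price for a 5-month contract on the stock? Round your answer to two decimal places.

PV(dividends) I = 3.12·e^(−0.0375·2/12) + 1.62·e^(−0.0375·3/12) + 4.03·e^(−0.0375·4/12)
I = 3.1006 + 1.6049 + 3.9799 = 8.6854
F = (S − I)·e^(rT) = (185.63 − 8.6854) · e^(0.0375·5/12)
= 176.9446 · e^0.015625 = 176.9446 × 1.015748 = C$179.73

C$179.73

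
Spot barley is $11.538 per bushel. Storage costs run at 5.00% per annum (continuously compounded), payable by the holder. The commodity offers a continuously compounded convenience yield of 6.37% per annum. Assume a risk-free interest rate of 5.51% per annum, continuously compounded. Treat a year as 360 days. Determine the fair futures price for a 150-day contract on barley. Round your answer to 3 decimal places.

$11.739 per bushel

Net carry = r + u − y = 0.0551 + 0.0500 − 0.0637 = 0.0414
F = S·e^((r+u−y)T) = 11.538 · e^(0.0414 × 150/360) = 11.538 · e^0.017250
= 11.538 × 1.017400 = $11.739 per bushel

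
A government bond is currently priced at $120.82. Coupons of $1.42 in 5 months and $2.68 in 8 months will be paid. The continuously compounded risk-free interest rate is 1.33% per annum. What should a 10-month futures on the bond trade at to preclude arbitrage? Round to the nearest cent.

$118.05

PV(coupons) I = 1.42·e^(−0.0133·5/12) + 2.68·e^(−0.0133·8/12)
I = 1.4122 + 2.6563 = 4.0685
F = (S − I)·e^(rT) = (120.82 − 4.0685) · e^(0.0133·10/12)
= 116.7515 · e^0.011083 = 116.7515 × 1.011145 = $118.05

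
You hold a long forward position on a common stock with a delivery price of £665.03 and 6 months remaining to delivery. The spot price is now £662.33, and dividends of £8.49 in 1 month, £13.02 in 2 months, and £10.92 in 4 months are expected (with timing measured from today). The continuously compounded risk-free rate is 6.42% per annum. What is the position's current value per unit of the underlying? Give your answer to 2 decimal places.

-£13.71

PV(remaining dividends) I = 8.49·e^(−0.0642·1/12) + 13.02·e^(−0.0642·2/12) + 10.92·e^(−0.0642·4/12) = 32.0149
Current forward F = (S − I)·e^(rT) = (662.33 − 32.0149)·e^(0.0642·6/12) = 630.3151 × 1.032621 = 650.8766
Value (long) = (F − K)·e^(−rT) = (650.8766 − 665.03) × 0.968410 = -13.7063
Value = -£13.71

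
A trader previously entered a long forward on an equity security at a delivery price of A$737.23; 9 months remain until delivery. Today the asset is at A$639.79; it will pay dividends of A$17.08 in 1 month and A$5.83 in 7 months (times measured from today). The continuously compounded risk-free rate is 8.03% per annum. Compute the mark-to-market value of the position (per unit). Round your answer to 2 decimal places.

PV(remaining dividends) I = 17.08·e^(−0.0803·1/12) + 5.83·e^(−0.0803·7/12) = 22.5293
Current forward F = (S − I)·e^(rT) = (639.79 − 22.5293)·e^(0.0803·9/12) = 617.2607 × 1.062075 = 655.5772
Value (long) = (F − K)·e^(−rT) = (655.5772 − 737.23) × 0.941553 = -76.8804
Value = -A$76.88

-A$76.88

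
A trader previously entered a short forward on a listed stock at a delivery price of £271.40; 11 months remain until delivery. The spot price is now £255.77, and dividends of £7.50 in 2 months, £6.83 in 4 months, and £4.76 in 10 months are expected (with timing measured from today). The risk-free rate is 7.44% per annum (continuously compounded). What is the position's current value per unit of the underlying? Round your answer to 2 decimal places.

£16.28

PV(remaining dividends) I = 7.50·e^(−0.0744·2/12) + 6.83·e^(−0.0744·4/12) + 4.76·e^(−0.0744·10/12) = 18.5441
Current forward F = (S − I)·e^(rT) = (255.77 − 18.5441)·e^(0.0744·11/12) = 237.2259 × 1.070579 = 253.9691
Value (long) = (F − K)·e^(−rT) = (253.9691 − 271.40) × 0.934074 = -16.2818
Short position value = −(long value) = £16.28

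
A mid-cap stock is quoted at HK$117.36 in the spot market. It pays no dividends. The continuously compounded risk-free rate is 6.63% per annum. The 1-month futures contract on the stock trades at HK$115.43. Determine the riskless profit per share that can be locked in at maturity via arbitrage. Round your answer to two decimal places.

HK$2.58 per share

Fair futures: F* = S·e^(carry·T), with carry = r = 0.0663
F* = 117.36 · e^(0.0663 × 1/12) = 117.36 · e^0.005525 = 117.36 × 1.005540 = HK$118.0102
Market HK$115.43 < fair HK$118.0102: forward underpriced → reverse cash-and-carry (short spot, go long the forward).
At maturity, profit = |F_mkt − F*| = |115.43 − 118.0102| = HK$2.58 per share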